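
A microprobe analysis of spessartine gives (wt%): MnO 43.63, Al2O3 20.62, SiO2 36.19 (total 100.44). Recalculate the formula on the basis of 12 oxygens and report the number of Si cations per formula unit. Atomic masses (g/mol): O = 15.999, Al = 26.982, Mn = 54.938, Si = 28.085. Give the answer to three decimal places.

43.63 wt% MnO ÷ 70.937 g/mol = 0.61505 mol, giving 0.61505 Mn and 0.61505 O.
20.62 wt% Al2O3 ÷ 101.961 g/mol = 0.20223 mol, giving 0.40446 Al and 0.60669 O.
36.19 wt% SiO2 ÷ 60.083 g/mol = 0.60233 mol, giving 0.60233 Si and 1.20466 O.
Oxygen sums to 2.42640; scaling by 12/2.42640 = 4.94560 puts the formula on 12 O.
Si: 0.60233 × 4.94560 = 2.979 atoms per formula unit.

2.979 Si apfu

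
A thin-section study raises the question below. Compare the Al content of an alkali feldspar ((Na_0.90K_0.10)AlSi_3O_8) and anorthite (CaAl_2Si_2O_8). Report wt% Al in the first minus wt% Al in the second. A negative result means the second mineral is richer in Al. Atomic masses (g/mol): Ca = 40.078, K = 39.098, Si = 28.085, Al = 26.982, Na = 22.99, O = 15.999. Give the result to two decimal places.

Al in (Na_0.90K_0.10)AlSi_3O_8: molar mass 263.830 g/mol; 1×26.982 = 26.982 g → 10.23 wt%.
Al in CaAl_2Si_2O_8: molar mass 278.204 g/mol; 2×26.982 = 53.964 g → 19.40 wt%.
Difference = 10.23 − 19.40 = -9.17 percentage points.

-9.17 percentage points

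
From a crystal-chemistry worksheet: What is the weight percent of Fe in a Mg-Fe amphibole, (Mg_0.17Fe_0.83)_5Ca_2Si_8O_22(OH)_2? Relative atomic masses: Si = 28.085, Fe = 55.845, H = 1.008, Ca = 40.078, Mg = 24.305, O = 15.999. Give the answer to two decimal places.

24.57 weight percent

Formula mass = 0.85·24.305 + 4.15·55.845 + 2·40.078 + 8·28.085 + 24·15.999 + 2·1.008 = 943.244 g/mol, of which 231.757 g is Fe.
So Fe makes up 231.757/943.244 = 0.2457 of the mass, i.e. 24.57%.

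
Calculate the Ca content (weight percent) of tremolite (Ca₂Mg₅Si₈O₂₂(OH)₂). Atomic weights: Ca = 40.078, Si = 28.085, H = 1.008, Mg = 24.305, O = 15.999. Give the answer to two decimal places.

M(Ca₂Mg₅Si₈O₂₂(OH)₂) = 812.353 g/mol.
Ca contributes 2 × 40.078 = 80.156 g per mole.
80.156/812.353 = 0.0987 → 9.87%.

9.87 weight percent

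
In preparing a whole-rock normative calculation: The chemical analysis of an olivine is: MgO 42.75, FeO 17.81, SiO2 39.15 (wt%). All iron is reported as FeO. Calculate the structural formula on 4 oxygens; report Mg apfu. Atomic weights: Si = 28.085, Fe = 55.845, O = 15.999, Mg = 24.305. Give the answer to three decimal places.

1.624 Mg apfu

42.75 wt% MgO ÷ 40.304 g/mol = 1.06069 mol, giving 1.06069 Mg and 1.06069 O.
17.81 wt% FeO ÷ 71.844 g/mol = 0.24790 mol, giving 0.24790 Fe and 0.24790 O.
39.15 wt% SiO2 ÷ 60.083 g/mol = 0.65160 mol, giving 0.65160 Si and 1.30320 O.
Oxygen sums to 2.61179; scaling by 4/2.61179 = 1.53152 puts the formula on 4 O.
Mg: 1.06069 × 1.53152 = 1.624 atoms per formula unit.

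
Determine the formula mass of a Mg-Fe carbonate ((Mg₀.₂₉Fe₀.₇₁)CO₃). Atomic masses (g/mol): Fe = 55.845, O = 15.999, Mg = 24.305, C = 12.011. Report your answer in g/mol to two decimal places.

M = 0.29·24.305 + 0.71·55.845 + 1·12.011 + 3·15.999

106.71 g/mol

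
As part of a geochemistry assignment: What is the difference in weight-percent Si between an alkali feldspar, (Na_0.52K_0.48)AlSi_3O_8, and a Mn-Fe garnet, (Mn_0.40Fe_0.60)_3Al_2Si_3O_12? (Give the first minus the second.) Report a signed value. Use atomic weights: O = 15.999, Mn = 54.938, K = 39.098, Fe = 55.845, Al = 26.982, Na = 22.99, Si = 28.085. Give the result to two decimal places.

14.25 percentage points

Si in (Na_0.52K_0.48)AlSi_3O_8: molar mass 269.951 g/mol; 3×28.085 = 84.255 g → 31.21 wt%.
Si in (Mn_0.40Fe_0.60)_3Al_2Si_3O_12: molar mass 496.654 g/mol; 3×28.085 = 84.255 g → 16.96 wt%.
Difference = 31.21 − 16.96 = 14.25 percentage points.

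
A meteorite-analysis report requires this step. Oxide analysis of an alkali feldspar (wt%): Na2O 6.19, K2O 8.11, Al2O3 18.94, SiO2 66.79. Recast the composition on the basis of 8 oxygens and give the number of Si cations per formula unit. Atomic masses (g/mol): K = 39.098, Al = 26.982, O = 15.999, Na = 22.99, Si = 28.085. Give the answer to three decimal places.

2.998 Si apfu

Na2O (M=61.979): mol = 0.09987; Na = 0.19974, O = 0.09987.
K2O (M=94.195): mol = 0.08610; K = 0.17220, O = 0.08610.
Al2O3 (M=101.961): mol = 0.18576; Al = 0.37152, O = 0.55728.
SiO2 (M=60.083): mol = 1.11163; Si = 1.11163, O = 2.22326.
ΣO = 2.96651; factor = 8/ΣO = 2.69677.
Si apfu = 1.11163 × 2.69677 = 2.998.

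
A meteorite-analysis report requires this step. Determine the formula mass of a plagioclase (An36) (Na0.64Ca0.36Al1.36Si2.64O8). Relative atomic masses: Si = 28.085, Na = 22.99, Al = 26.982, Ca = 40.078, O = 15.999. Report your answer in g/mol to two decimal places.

The formula mass is the sum 0.64(22.99) + 0.36(40.078) + 1.36(26.982) + 2.64(28.085) + 8(15.999).

267.97 g/mol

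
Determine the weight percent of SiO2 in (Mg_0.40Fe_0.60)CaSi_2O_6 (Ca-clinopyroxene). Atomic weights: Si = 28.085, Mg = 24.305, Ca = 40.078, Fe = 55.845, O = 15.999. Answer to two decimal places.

51.03 wt%

Formula mass = 235.471 g/mol.
2 Si → 2.0000 mol SiO2 per formula unit; M(SiO2) = 60.083, so SiO2 mass = 120.166 g.
120.166/235.471 × 100 = 51.03 wt%.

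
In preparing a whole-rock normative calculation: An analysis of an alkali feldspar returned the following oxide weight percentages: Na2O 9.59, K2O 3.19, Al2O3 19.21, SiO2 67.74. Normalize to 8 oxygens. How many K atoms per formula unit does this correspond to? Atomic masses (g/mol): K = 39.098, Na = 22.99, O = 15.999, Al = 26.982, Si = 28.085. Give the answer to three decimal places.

0.180 K apfu

Na2O: 9.59/61.979 = 0.15473 mol → 0.30946 mol Na, 0.15473 mol O.
K2O: 3.19/94.195 = 0.03387 mol → 0.06774 mol K, 0.03387 mol O.
Al2O3: 19.21/101.961 = 0.18841 mol → 0.37682 mol Al, 0.56523 mol O.
SiO2: 67.74/60.083 = 1.12744 mol → 1.12744 mol Si, 2.25488 mol O.
Total oxygen = 3.00871 mol. Normalization factor = 8/3.00871 = 2.65895.
K per 8 O = 0.06774 × 2.65895 = 0.180.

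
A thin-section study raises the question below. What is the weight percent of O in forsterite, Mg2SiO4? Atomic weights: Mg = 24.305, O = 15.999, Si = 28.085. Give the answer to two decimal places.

M(Mg2SiO4) = 140.691 g/mol.
O contributes 4 × 15.999 = 63.996 g per mole.
63.996/140.691 = 0.4549 → 45.49%.

45.49 wt%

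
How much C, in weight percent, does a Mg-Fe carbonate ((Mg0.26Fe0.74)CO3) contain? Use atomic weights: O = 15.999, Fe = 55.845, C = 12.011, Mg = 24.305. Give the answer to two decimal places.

M((Mg0.26Fe0.74)CO3) = 107.653 g/mol.
C contributes 1 × 12.011 = 12.011 g per mole.
12.011/107.653 = 0.1116 → 11.16%.

11.16 weight percent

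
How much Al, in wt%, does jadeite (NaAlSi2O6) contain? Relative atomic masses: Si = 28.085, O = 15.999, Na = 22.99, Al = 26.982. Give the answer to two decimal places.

Molar mass of NaAlSi2O6: 1×22.99 + 1×26.982 + 2×28.085 + 6×15.999 = 202.136 g/mol.
Mass of Al per formula unit: 1 × 26.982 = 26.982 g.
Weight fraction Al = 26.982 / 202.136 = 0.1335.

13.35 wt%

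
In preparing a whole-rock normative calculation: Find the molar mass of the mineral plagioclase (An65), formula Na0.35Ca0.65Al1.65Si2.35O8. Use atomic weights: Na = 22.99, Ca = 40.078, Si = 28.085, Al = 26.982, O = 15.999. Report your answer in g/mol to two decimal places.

272.61 g/mol

The formula mass is the sum 0.35×22.99 + 0.65×40.078 + 1.65×26.982 + 2.35×28.085 + 8×15.999.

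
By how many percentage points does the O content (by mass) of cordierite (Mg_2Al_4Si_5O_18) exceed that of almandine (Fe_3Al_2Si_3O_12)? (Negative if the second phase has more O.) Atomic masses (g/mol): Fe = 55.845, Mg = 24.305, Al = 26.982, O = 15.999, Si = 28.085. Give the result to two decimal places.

M(Mg_2Al_4Si_5O_18) = 584.945 g/mol, so wt% O = 287.982/584.945 × 100 = 49.23%.
M(Fe_3Al_2Si_3O_12) = 497.742 g/mol, so wt% O = 191.988/497.742 × 100 = 38.57%.
49.23 − 38.57 = 10.66 pp.

10.66 percentage points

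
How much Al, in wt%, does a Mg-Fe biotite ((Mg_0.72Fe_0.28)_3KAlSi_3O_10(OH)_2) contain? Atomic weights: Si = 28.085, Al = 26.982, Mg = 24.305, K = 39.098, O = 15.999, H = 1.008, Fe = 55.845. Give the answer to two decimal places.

6.08 wt%

M((Mg_0.72Fe_0.28)_3KAlSi_3O_10(OH)_2) = 443.748 g/mol.
Al contributes 1 × 26.982 = 26.982 g per mole.
26.982/443.748 = 0.0608 → 6.08%.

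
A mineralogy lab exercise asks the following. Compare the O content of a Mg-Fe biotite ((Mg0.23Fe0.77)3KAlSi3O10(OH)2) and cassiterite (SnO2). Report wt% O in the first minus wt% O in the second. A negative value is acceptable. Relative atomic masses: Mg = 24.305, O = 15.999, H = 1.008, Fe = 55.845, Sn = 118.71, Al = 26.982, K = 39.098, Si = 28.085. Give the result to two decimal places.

17.94 percentage points

First mineral: 191.988 g O in 490.111 g formula = 39.17 wt% O.
Second mineral: 31.998 g O in 150.708 g formula = 21.23 wt% O.
39.17% − 21.23% gives a difference of 17.94 percentage points.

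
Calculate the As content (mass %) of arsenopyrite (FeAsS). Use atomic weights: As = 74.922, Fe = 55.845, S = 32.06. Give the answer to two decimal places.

Molar mass of FeAsS: 1*55.845 + 1*74.922 + 1*32.06 = 162.827 g/mol.
Mass of As per formula unit: 1 × 74.922 = 74.922 g.
Weight fraction As = 74.922 / 162.827 = 0.4601.

46.01 mass %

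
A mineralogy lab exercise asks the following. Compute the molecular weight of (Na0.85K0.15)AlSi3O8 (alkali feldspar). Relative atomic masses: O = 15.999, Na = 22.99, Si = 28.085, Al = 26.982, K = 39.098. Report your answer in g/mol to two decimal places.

264.64 g/mol

Na: 0.85 × 22.99 = 19.5415
K: 0.15 × 39.098 = 5.8647
Al: 1 × 26.982 = 26.9820
Si: 3 × 28.085 = 84.2550
O: 8 × 15.999 = 127.9920
Summing the contributions gives the formula mass.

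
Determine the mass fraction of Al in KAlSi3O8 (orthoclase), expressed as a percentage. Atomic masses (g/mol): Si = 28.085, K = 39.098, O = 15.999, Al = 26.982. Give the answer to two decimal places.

Molar mass of KAlSi3O8: 1×39.098 + 1×26.982 + 3×28.085 + 8×15.999 = 278.327 g/mol.
Mass of Al per formula unit: 1 × 26.982 = 26.982 g.
Weight fraction Al = 26.982 / 278.327 = 0.0969.

9.69 weight percent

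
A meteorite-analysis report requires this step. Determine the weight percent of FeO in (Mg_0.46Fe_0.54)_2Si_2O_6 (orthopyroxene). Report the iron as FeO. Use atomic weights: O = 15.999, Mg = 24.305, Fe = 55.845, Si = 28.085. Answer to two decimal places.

Formula mass = 234.837 g/mol.
1.08 Fe → 1.0800 mol FeO per formula unit; M(FeO) = 71.844, so FeO mass = 77.592 g.
77.592/234.837 × 100 = 33.04 wt%.

33.04 wt%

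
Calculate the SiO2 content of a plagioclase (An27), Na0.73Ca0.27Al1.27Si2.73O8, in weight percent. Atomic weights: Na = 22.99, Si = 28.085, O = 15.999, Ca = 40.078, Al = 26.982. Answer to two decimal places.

M(Na0.73Ca0.27Al1.27Si2.73O8) = 266.535 g/mol; M(SiO2) = 60.083 g/mol.
Moles SiO2 per formula unit = 2.73 Si ÷ 1 = 2.7300.
SiO2 fraction = (2.7300 × 60.083) / 266.535 = 164.027/266.535 = 0.6154.

61.54 wt%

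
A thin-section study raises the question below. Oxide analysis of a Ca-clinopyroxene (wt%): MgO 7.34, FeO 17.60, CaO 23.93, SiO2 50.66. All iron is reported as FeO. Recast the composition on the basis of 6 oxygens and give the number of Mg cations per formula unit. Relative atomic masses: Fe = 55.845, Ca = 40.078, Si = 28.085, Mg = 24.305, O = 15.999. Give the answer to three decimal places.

0.430 Mg apfu

7.34 wt% MgO ÷ 40.304 g/mol = 0.18212 mol, giving 0.18212 Mg and 0.18212 O.
17.60 wt% FeO ÷ 71.844 g/mol = 0.24498 mol, giving 0.24498 Fe and 0.24498 O.
23.93 wt% CaO ÷ 56.077 g/mol = 0.42673 mol, giving 0.42673 Ca and 0.42673 O.
50.66 wt% SiO2 ÷ 60.083 g/mol = 0.84317 mol, giving 0.84317 Si and 1.68634 O.
Oxygen sums to 2.54017; scaling by 6/2.54017 = 2.36205 puts the formula on 6 O.
Mg: 0.18212 × 2.36205 = 0.430 atoms per formula unit.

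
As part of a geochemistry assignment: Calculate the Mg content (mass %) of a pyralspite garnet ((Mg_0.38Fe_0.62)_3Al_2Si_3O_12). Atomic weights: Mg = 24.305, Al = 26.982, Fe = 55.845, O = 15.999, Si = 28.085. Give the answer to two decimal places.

6.00 mass %

Formula mass = 1.14×24.305 + 1.86×55.845 + 2×26.982 + 3×28.085 + 12×15.999 = 461.786 g/mol, of which 27.708 g is Mg.
So Mg makes up 27.708/461.786 = 0.0600 of the mass, i.e. 6.00%.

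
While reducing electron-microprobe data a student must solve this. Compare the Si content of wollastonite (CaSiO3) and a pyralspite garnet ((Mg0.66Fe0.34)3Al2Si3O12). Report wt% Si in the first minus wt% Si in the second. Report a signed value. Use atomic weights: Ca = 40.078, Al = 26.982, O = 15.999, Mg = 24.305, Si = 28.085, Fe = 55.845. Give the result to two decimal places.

4.82 percentage points

First mineral: 28.085 g Si in 116.160 g formula = 24.18 wt% Si.
Second mineral: 84.255 g Si in 435.293 g formula = 19.36 wt% Si.
24.18% − 19.36% gives a difference of 4.82 percentage points.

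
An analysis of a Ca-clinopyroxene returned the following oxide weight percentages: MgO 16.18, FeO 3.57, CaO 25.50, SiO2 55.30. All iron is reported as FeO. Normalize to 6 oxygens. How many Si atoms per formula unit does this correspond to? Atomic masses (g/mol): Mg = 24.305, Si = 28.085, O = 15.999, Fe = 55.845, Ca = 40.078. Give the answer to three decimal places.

MgO (M=40.304): mol = 0.40145; Mg = 0.40145, O = 0.40145.
FeO (M=71.844): mol = 0.04969; Fe = 0.04969, O = 0.04969.
CaO (M=56.077): mol = 0.45473; Ca = 0.45473, O = 0.45473.
SiO2 (M=60.083): mol = 0.92039; Si = 0.92039, O = 1.84078.
ΣO = 2.74665; factor = 6/ΣO = 2.18448.
Si apfu = 0.92039 × 2.18448 = 2.011.

2.011 Si apfu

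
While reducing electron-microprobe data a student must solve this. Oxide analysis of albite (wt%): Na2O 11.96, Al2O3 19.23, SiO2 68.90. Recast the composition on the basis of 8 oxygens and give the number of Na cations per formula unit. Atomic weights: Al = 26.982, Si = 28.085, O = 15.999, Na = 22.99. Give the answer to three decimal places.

Na2O: 11.96/61.979 = 0.19297 mol → 0.38594 mol Na, 0.19297 mol O.
Al2O3: 19.23/101.961 = 0.18860 mol → 0.37720 mol Al, 0.56580 mol O.
SiO2: 68.90/60.083 = 1.14675 mol → 1.14675 mol Si, 2.29350 mol O.
Total oxygen = 3.05227 mol. Normalization factor = 8/3.05227 = 2.62100.
Na per 8 O = 0.38594 × 2.62100 = 1.012.

1.012 Na apfu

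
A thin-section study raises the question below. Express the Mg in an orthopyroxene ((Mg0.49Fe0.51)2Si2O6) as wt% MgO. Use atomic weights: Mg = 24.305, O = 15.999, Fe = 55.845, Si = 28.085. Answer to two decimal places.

16.96 wt%

M((Mg0.49Fe0.51)2Si2O6) = 232.945 g/mol; M(MgO) = 40.304 g/mol.
Moles MgO per formula unit = 0.98 Mg ÷ 1 = 0.9800.
MgO fraction = (0.9800 × 40.304) / 232.945 = 39.498/232.945 = 0.1696.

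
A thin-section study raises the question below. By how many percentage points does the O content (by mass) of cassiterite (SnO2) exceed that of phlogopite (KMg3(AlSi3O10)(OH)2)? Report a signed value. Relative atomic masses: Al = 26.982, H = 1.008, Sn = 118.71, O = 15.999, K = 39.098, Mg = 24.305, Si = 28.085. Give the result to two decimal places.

-24.78 percentage points

First mineral: 31.998 g O in 150.708 g formula = 21.23 wt% O.
Second mineral: 191.988 g O in 417.254 g formula = 46.01 wt% O.
21.23% − 46.01% gives a difference of -24.78 percentage points.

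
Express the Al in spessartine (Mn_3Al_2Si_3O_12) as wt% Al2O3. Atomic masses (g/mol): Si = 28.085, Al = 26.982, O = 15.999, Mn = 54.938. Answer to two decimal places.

M(Mn_3Al_2Si_3O_12) = 495.021 g/mol; M(Al2O3) = 101.961 g/mol.
Moles Al2O3 per formula unit = 2 Al ÷ 2 = 1.0000.
Al2O3 fraction = (1.0000 × 101.961) / 495.021 = 101.961/495.021 = 0.2060.

20.60 wt%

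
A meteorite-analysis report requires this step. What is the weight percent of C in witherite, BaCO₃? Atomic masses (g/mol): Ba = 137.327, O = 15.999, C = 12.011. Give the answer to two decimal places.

6.09 mass %

Formula mass = 1*137.327 + 1*12.011 + 3*15.999 = 197.335 g/mol, of which 12.011 g is C.
So C makes up 12.011/197.335 = 0.0609 of the mass, i.e. 6.09%.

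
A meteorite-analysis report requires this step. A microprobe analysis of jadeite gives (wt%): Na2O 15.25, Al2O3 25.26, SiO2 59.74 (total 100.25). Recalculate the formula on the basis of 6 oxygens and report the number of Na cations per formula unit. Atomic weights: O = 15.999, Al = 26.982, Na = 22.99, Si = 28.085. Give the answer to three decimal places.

0.992 Na apfu

Na2O: 15.25/61.979 = 0.24605 mol → 0.49210 mol Na, 0.24605 mol O.
Al2O3: 25.26/101.961 = 0.24774 mol → 0.49548 mol Al, 0.74322 mol O.
SiO2: 59.74/60.083 = 0.99429 mol → 0.99429 mol Si, 1.98858 mol O.
Total oxygen = 2.97785 mol. Normalization factor = 6/2.97785 = 2.01488.
Na per 6 O = 0.49210 × 2.01488 = 0.992.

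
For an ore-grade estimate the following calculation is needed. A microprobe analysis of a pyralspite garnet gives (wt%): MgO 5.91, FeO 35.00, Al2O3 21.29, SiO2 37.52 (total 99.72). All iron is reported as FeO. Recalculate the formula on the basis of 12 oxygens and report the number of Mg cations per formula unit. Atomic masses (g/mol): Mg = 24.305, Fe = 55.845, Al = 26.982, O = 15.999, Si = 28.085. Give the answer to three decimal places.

0.701 Mg apfu

5.91 wt% MgO ÷ 40.304 g/mol = 0.14664 mol, giving 0.14664 Mg and 0.14664 O.
35.00 wt% FeO ÷ 71.844 g/mol = 0.48717 mol, giving 0.48717 Fe and 0.48717 O.
21.29 wt% Al2O3 ÷ 101.961 g/mol = 0.20881 mol, giving 0.41762 Al and 0.62643 O.
37.52 wt% SiO2 ÷ 60.083 g/mol = 0.62447 mol, giving 0.62447 Si and 1.24894 O.
Oxygen sums to 2.50918; scaling by 12/2.50918 = 4.78244 puts the formula on 12 O.
Mg: 0.14664 × 4.78244 = 0.701 atoms per formula unit.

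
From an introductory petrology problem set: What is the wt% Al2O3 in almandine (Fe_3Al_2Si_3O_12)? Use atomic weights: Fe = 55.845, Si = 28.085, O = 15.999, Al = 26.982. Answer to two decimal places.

20.48 wt%

M(Fe_3Al_2Si_3O_12) = 497.742 g/mol; M(Al2O3) = 101.961 g/mol.
Moles Al2O3 per formula unit = 2 Al ÷ 2 = 1.0000.
Al2O3 fraction = (1.0000 × 101.961) / 497.742 = 101.961/497.742 = 0.2048.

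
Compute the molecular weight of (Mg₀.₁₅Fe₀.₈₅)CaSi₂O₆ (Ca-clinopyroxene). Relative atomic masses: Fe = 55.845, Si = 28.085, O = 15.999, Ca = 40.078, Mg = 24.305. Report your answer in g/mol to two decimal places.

243.36 g/mol

M = 0.15(24.305) + 0.85(55.845) + 1(40.078) + 2(28.085) + 6(15.999)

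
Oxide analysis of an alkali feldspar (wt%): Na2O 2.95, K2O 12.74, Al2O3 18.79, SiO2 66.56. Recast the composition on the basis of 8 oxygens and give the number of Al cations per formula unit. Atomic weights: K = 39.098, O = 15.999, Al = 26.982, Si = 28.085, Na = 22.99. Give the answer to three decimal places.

0.999 Al apfu

Na2O (M=61.979): mol = 0.04760; Na = 0.09520, O = 0.04760.
K2O (M=94.195): mol = 0.13525; K = 0.27050, O = 0.13525.
Al2O3 (M=101.961): mol = 0.18429; Al = 0.36858, O = 0.55287.
SiO2 (M=60.083): mol = 1.10780; Si = 1.10780, O = 2.21560.
ΣO = 2.95132; factor = 8/ΣO = 2.71065.
Al apfu = 0.36858 × 2.71065 = 0.999.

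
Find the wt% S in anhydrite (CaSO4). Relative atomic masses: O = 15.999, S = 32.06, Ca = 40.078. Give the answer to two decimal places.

23.55 mass %

M(CaSO4) = 136.134 g/mol.
S contributes 1 × 32.06 = 32.060 g per mole.
32.060/136.134 = 0.2355 → 23.55%.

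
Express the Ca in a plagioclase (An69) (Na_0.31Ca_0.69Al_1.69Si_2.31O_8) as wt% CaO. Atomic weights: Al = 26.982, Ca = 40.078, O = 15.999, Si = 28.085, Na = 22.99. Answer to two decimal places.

Molar mass of Na_0.31Ca_0.69Al_1.69Si_2.31O_8 = 0.31×22.99 + 0.69×40.078 + 1.69×26.982 + 2.31×28.085 + 8×15.999 = 273.249 g/mol.
Each formula unit contains 0.69 Ca, equivalent to 0.69/1 = 0.6900 mol CaO.
M(CaO) = 1×40.078 + 1×15.999 = 56.077 g/mol.
Mass of CaO per formula unit = 0.6900 × 56.077 = 38.693 g.
CaO wt% = 38.693 / 273.249 × 100 = 14.16%.

14.16 wt%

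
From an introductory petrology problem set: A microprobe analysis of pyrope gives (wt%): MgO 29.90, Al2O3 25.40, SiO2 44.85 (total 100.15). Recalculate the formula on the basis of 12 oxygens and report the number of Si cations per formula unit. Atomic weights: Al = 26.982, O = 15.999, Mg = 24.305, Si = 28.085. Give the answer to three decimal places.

3.004 Si apfu

MgO (M=40.304): mol = 0.74186; Mg = 0.74186, O = 0.74186.
Al2O3 (M=101.961): mol = 0.24911; Al = 0.49822, O = 0.74733.
SiO2 (M=60.083): mol = 0.74647; Si = 0.74647, O = 1.49294.
ΣO = 2.98213; factor = 12/ΣO = 4.02397.
Si apfu = 0.74647 × 4.02397 = 3.004.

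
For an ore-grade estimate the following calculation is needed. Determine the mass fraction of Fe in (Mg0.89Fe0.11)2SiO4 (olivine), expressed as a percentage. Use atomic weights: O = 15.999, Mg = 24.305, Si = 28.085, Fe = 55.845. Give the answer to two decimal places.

8.32 wt%

M((Mg0.89Fe0.11)2SiO4) = 147.630 g/mol.
Fe contributes 0.22 × 55.845 = 12.286 g per mole.
12.286/147.630 = 0.0832 → 8.32%.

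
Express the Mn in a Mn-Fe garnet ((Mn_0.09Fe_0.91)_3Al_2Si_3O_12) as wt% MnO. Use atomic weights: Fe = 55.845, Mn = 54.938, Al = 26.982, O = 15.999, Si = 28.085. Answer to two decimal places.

Molar mass of (Mn_0.09Fe_0.91)_3Al_2Si_3O_12 = 0.27×54.938 + 2.73×55.845 + 2×26.982 + 3×28.085 + 12×15.999 = 497.497 g/mol.
Each formula unit contains 0.27 Mn, equivalent to 0.27/1 = 0.2700 mol MnO.
M(MnO) = 1×54.938 + 1×15.999 = 70.937 g/mol.
Mass of MnO per formula unit = 0.2700 × 70.937 = 19.153 g.
MnO wt% = 19.153 / 497.497 × 100 = 3.85%.

3.85 wt%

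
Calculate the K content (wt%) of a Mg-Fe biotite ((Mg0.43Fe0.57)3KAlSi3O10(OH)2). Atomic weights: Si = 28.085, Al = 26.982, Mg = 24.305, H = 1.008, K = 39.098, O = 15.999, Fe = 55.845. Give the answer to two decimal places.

8.30 wt%

M((Mg0.43Fe0.57)3KAlSi3O10(OH)2) = 471.187 g/mol.
K contributes 1 × 39.098 = 39.098 g per mole.
39.098/471.187 = 0.0830 → 8.30%.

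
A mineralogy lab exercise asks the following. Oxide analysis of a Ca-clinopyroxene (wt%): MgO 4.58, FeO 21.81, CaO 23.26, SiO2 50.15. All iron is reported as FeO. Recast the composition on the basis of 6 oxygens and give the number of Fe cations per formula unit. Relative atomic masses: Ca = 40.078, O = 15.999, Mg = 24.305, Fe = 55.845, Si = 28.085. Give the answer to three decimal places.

0.728 Fe apfu

4.58 wt% MgO ÷ 40.304 g/mol = 0.11364 mol, giving 0.11364 Mg and 0.11364 O.
21.81 wt% FeO ÷ 71.844 g/mol = 0.30357 mol, giving 0.30357 Fe and 0.30357 O.
23.26 wt% CaO ÷ 56.077 g/mol = 0.41479 mol, giving 0.41479 Ca and 0.41479 O.
50.15 wt% SiO2 ÷ 60.083 g/mol = 0.83468 mol, giving 0.83468 Si and 1.66936 O.
Oxygen sums to 2.50136; scaling by 6/2.50136 = 2.39870 puts the formula on 6 O.
Fe: 0.30357 × 2.39870 = 0.728 atoms per formula unit.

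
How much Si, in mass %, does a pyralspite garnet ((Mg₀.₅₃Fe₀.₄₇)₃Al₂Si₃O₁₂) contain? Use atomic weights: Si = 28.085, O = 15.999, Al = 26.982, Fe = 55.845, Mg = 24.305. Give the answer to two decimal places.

Molar mass of (Mg₀.₅₃Fe₀.₄₇)₃Al₂Si₃O₁₂: 1.59·24.305 + 1.41·55.845 + 2·26.982 + 3·28.085 + 12·15.999 = 447.593 g/mol.
Mass of Si per formula unit: 3 × 28.085 = 84.255 g.
Weight fraction Si = 84.255 / 447.593 = 0.1882.

18.82 mass %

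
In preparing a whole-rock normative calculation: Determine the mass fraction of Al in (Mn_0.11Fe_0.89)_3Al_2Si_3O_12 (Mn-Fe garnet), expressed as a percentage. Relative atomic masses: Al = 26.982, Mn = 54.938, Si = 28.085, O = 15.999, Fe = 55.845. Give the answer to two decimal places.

10.85 mass %

M((Mn_0.11Fe_0.89)_3Al_2Si_3O_12) = 497.443 g/mol.
Al contributes 2 × 26.982 = 53.964 g per mole.
53.964/497.443 = 0.1085 → 10.85%.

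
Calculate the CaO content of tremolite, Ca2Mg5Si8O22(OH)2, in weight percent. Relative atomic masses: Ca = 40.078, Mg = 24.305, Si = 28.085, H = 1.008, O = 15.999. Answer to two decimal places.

13.81 wt%

Molar mass of Ca2Mg5Si8O22(OH)2 = 2×40.078 + 5×24.305 + 8×28.085 + 24×15.999 + 2×1.008 = 812.353 g/mol.
Each formula unit contains 2 Ca, equivalent to 2/1 = 2.0000 mol CaO.
M(CaO) = 1×40.078 + 1×15.999 = 56.077 g/mol.
Mass of CaO per formula unit = 2.0000 × 56.077 = 112.154 g.
CaO wt% = 112.154 / 812.353 × 100 = 13.81%.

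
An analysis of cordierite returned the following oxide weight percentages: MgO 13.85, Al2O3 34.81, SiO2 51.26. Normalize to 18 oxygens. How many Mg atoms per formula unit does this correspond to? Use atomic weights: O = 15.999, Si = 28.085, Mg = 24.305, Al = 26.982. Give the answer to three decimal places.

MgO (M=40.304): mol = 0.34364; Mg = 0.34364, O = 0.34364.
Al2O3 (M=101.961): mol = 0.34141; Al = 0.68282, O = 1.02423.
SiO2 (M=60.083): mol = 0.85315; Si = 0.85315, O = 1.70630.
ΣO = 3.07417; factor = 18/ΣO = 5.85524.
Mg apfu = 0.34364 × 5.85524 = 2.012.

2.012 Mg apfu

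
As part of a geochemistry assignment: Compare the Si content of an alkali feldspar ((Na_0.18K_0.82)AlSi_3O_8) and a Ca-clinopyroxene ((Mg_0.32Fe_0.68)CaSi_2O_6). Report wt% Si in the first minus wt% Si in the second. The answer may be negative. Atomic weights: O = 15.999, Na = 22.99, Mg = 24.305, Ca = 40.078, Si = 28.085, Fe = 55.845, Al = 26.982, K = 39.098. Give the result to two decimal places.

Si in (Na_0.18K_0.82)AlSi_3O_8: molar mass 275.428 g/mol; 3×28.085 = 84.255 g → 30.59 wt%.
Si in (Mg_0.32Fe_0.68)CaSi_2O_6: molar mass 237.994 g/mol; 2×28.085 = 56.170 g → 23.60 wt%.
Difference = 30.59 − 23.60 = 6.99 percentage points.

6.99 percentage points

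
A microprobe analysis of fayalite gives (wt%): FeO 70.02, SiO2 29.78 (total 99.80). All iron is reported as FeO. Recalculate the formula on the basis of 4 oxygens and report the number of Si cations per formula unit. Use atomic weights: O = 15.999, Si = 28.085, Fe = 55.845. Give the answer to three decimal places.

FeO: 70.02/71.844 = 0.97461 mol → 0.97461 mol Fe, 0.97461 mol O.
SiO2: 29.78/60.083 = 0.49565 mol → 0.49565 mol Si, 0.99130 mol O.
Total oxygen = 1.96591 mol. Normalization factor = 4/1.96591 = 2.03468.
Si per 4 O = 0.49565 × 2.03468 = 1.008.

1.008 Si apfu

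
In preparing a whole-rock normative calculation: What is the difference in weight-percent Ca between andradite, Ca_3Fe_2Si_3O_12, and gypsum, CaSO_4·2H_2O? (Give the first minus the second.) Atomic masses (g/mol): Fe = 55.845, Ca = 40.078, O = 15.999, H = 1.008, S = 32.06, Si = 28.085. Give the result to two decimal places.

M(Ca_3Fe_2Si_3O_12) = 508.167 g/mol, so wt% Ca = 120.234/508.167 × 100 = 23.66%.
M(CaSO_4·2H_2O) = 172.164 g/mol, so wt% Ca = 40.078/172.164 × 100 = 23.28%.
23.66 − 23.28 = 0.38 pp.

0.38 percentage points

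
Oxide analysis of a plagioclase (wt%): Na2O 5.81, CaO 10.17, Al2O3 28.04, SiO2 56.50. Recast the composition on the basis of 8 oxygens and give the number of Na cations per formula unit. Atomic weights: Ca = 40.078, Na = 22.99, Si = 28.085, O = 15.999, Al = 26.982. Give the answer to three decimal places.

0.503 Na apfu

Na2O (M=61.979): mol = 0.09374; Na = 0.18748, O = 0.09374.
CaO (M=56.077): mol = 0.18136; Ca = 0.18136, O = 0.18136.
Al2O3 (M=101.961): mol = 0.27501; Al = 0.55002, O = 0.82503.
SiO2 (M=60.083): mol = 0.94037; Si = 0.94037, O = 1.88074.
ΣO = 2.98087; factor = 8/ΣO = 2.68378.
Na apfu = 0.18748 × 2.68378 = 0.503.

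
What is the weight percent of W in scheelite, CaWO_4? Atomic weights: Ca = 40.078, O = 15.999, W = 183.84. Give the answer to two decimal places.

M(CaWO_4) = 287.914 g/mol.
W contributes 1 × 183.84 = 183.840 g per mole.
183.840/287.914 = 0.6385 → 63.85%.

63.85 wt%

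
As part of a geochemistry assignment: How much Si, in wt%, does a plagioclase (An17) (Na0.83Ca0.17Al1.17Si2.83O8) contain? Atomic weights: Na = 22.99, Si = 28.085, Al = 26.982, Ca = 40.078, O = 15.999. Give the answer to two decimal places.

30.00 wt%

Formula mass = 0.83×22.99 + 0.17×40.078 + 1.17×26.982 + 2.83×28.085 + 8×15.999 = 264.936 g/mol, of which 79.481 g is Si.
So Si makes up 79.481/264.936 = 0.3000 of the mass, i.e. 30.00%.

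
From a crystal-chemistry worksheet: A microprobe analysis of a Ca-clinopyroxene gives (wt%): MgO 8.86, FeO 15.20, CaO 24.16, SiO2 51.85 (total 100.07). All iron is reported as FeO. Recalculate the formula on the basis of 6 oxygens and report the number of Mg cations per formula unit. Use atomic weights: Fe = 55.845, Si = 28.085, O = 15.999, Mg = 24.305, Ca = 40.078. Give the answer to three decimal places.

MgO: 8.86/40.304 = 0.21983 mol → 0.21983 mol Mg, 0.21983 mol O.
FeO: 15.20/71.844 = 0.21157 mol → 0.21157 mol Fe, 0.21157 mol O.
CaO: 24.16/56.077 = 0.43084 mol → 0.43084 mol Ca, 0.43084 mol O.
SiO2: 51.85/60.083 = 0.86297 mol → 0.86297 mol Si, 1.72594 mol O.
Total oxygen = 2.58818 mol. Normalization factor = 6/2.58818 = 2.31823.
Mg per 6 O = 0.21983 × 2.31823 = 0.510.

0.510 Mg apfu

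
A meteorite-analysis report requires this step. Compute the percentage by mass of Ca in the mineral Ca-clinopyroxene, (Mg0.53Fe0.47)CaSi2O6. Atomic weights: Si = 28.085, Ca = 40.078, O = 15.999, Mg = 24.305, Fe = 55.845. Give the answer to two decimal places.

Molar mass of (Mg0.53Fe0.47)CaSi2O6: 0.53×24.305 + 0.47×55.845 + 1×40.078 + 2×28.085 + 6×15.999 = 231.371 g/mol.
Mass of Ca per formula unit: 1 × 40.078 = 40.078 g.
Weight fraction Ca = 40.078 / 231.371 = 0.1732.

17.32 wt%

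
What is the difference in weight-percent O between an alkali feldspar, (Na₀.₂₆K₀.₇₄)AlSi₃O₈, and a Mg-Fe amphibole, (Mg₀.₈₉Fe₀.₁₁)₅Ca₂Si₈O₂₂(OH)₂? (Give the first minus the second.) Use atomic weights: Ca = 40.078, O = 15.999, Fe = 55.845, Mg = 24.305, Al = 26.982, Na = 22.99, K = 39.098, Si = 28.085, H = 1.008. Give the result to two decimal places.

O in (Na₀.₂₆K₀.₇₄)AlSi₃O₈: molar mass 274.139 g/mol; 8×15.999 = 127.992 g → 46.69 wt%.
O in (Mg₀.₈₉Fe₀.₁₁)₅Ca₂Si₈O₂₂(OH)₂: molar mass 829.700 g/mol; 24×15.999 = 383.976 g → 46.28 wt%.
Difference = 46.69 − 46.28 = 0.41 percentage points.

0.41 percentage points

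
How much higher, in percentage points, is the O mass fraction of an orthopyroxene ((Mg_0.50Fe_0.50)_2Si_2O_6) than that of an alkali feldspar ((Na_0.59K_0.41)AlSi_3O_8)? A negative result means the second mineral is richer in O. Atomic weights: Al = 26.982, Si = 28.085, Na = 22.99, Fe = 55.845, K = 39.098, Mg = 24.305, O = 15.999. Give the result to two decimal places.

First mineral: 95.994 g O in 232.314 g formula = 41.32 wt% O.
Second mineral: 127.992 g O in 268.823 g formula = 47.61 wt% O.
41.32% − 47.61% gives a difference of -6.29 percentage points.

-6.29 percentage points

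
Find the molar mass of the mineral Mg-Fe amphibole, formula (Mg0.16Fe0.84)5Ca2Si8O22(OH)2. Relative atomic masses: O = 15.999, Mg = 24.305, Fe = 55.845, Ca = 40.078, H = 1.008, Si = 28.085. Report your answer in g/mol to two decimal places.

944.82 g/mol

M = 0.80(24.305) + 4.20(55.845) + 2(40.078) + 8(28.085) + 24(15.999) + 2(1.008)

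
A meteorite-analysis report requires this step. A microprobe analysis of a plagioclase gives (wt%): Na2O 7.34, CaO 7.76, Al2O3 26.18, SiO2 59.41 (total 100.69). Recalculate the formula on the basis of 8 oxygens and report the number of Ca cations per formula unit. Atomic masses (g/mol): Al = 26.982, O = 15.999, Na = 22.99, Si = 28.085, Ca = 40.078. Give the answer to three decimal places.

0.368 Ca apfu

7.34 wt% Na2O ÷ 61.979 g/mol = 0.11843 mol, giving 0.23686 Na and 0.11843 O.
7.76 wt% CaO ÷ 56.077 g/mol = 0.13838 mol, giving 0.13838 Ca and 0.13838 O.
26.18 wt% Al2O3 ÷ 101.961 g/mol = 0.25676 mol, giving 0.51352 Al and 0.77028 O.
59.41 wt% SiO2 ÷ 60.083 g/mol = 0.98880 mol, giving 0.98880 Si and 1.97760 O.
Oxygen sums to 3.00469; scaling by 8/3.00469 = 2.66250 puts the formula on 8 O.
Ca: 0.13838 × 2.66250 = 0.368 atoms per formula unit.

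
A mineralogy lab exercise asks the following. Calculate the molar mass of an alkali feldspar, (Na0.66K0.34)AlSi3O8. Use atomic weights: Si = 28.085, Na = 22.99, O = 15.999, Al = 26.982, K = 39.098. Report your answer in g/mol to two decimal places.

Na: 0.66 × 22.99 = 15.1734
K: 0.34 × 39.098 = 13.2933
Al: 1 × 26.982 = 26.9820
Si: 3 × 28.085 = 84.2550
O: 8 × 15.999 = 127.9920
Summing the contributions gives the formula mass.

267.70 g/mol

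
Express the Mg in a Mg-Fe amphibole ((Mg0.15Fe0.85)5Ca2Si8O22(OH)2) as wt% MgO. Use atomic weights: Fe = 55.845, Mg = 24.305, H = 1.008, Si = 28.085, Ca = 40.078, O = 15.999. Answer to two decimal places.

3.19 wt%

Molar mass of (Mg0.15Fe0.85)5Ca2Si8O22(OH)2 = 0.75*24.305 + 4.25*55.845 + 2*40.078 + 8*28.085 + 24*15.999 + 2*1.008 = 946.398 g/mol.
Each formula unit contains 0.75 Mg, equivalent to 0.75/1 = 0.7500 mol MgO.
M(MgO) = 1×24.305 + 1×15.999 = 40.304 g/mol.
Mass of MgO per formula unit = 0.7500 × 40.304 = 30.228 g.
MgO wt% = 30.228 / 946.398 × 100 = 3.19%.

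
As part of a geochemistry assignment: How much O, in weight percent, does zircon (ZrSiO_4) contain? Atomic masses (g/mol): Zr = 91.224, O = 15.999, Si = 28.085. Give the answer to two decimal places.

34.91 weight percent

Molar mass of ZrSiO_4: 1·91.224 + 1·28.085 + 4·15.999 = 183.305 g/mol.
Mass of O per formula unit: 4 × 15.999 = 63.996 g.
Weight fraction O = 63.996 / 183.305 = 0.3491.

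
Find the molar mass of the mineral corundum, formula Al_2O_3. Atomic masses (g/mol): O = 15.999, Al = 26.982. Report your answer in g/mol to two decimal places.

101.96 g/mol

The formula mass is the sum 2×26.982 + 3×15.999.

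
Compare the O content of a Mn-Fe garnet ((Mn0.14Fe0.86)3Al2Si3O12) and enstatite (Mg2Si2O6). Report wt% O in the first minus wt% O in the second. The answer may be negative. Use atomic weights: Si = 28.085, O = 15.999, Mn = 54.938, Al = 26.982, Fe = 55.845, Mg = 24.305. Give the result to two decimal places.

O in (Mn0.14Fe0.86)3Al2Si3O12: molar mass 497.361 g/mol; 12×15.999 = 191.988 g → 38.60 wt%.
O in Mg2Si2O6: molar mass 200.774 g/mol; 6×15.999 = 95.994 g → 47.81 wt%.
Difference = 38.60 − 47.81 = -9.21 percentage points.

-9.21 percentage points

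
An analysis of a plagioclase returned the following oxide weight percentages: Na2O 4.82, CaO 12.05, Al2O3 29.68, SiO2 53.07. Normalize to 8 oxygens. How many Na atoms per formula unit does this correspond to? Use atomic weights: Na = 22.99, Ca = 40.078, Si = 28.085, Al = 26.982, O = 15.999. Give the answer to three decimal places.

0.424 Na apfu

Na2O (M=61.979): mol = 0.07777; Na = 0.15554, O = 0.07777.
CaO (M=56.077): mol = 0.21488; Ca = 0.21488, O = 0.21488.
Al2O3 (M=101.961): mol = 0.29109; Al = 0.58218, O = 0.87327.
SiO2 (M=60.083): mol = 0.88328; Si = 0.88328, O = 1.76656.
ΣO = 2.93248; factor = 8/ΣO = 2.72807.
Na apfu = 0.15554 × 2.72807 = 0.424.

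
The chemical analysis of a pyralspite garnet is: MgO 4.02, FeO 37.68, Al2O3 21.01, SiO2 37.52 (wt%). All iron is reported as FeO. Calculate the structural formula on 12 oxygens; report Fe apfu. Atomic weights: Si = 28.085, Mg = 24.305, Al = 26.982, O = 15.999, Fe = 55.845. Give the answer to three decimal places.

2.526 Fe apfu

MgO (M=40.304): mol = 0.09974; Mg = 0.09974, O = 0.09974.
FeO (M=71.844): mol = 0.52447; Fe = 0.52447, O = 0.52447.
Al2O3 (M=101.961): mol = 0.20606; Al = 0.41212, O = 0.61818.
SiO2 (M=60.083): mol = 0.62447; Si = 0.62447, O = 1.24894.
ΣO = 2.49133; factor = 12/ΣO = 4.81670.
Fe apfu = 0.52447 × 4.81670 = 2.526.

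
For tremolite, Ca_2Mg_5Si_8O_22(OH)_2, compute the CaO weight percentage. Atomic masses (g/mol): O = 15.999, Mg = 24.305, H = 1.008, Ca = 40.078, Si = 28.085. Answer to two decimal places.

13.81 wt%

Molar mass of Ca_2Mg_5Si_8O_22(OH)_2 = 2×40.078 + 5×24.305 + 8×28.085 + 24×15.999 + 2×1.008 = 812.353 g/mol.
Each formula unit contains 2 Ca, equivalent to 2/1 = 2.0000 mol CaO.
M(CaO) = 1×40.078 + 1×15.999 = 56.077 g/mol.
Mass of CaO per formula unit = 2.0000 × 56.077 = 112.154 g.
CaO wt% = 112.154 / 812.353 × 100 = 13.81%.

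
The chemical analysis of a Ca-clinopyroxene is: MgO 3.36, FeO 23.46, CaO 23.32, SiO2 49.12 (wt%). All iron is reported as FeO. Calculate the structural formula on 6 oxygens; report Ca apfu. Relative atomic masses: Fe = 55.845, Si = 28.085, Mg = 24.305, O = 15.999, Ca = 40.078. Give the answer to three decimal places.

MgO: 3.36/40.304 = 0.08337 mol → 0.08337 mol Mg, 0.08337 mol O.
FeO: 23.46/71.844 = 0.32654 mol → 0.32654 mol Fe, 0.32654 mol O.
CaO: 23.32/56.077 = 0.41586 mol → 0.41586 mol Ca, 0.41586 mol O.
SiO2: 49.12/60.083 = 0.81754 mol → 0.81754 mol Si, 1.63508 mol O.
Total oxygen = 2.46085 mol. Normalization factor = 6/2.46085 = 2.43818.
Ca per 6 O = 0.41586 × 2.43818 = 1.014.

1.014 Ca apfu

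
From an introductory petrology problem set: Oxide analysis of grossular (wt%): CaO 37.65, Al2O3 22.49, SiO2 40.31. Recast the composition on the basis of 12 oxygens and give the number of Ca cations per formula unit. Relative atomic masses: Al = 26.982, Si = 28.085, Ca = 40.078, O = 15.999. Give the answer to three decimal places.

3.012 Ca apfu

CaO: 37.65/56.077 = 0.67140 mol → 0.67140 mol Ca, 0.67140 mol O.
Al2O3: 22.49/101.961 = 0.22057 mol → 0.44114 mol Al, 0.66171 mol O.
SiO2: 40.31/60.083 = 0.67091 mol → 0.67091 mol Si, 1.34182 mol O.
Total oxygen = 2.67493 mol. Normalization factor = 12/2.67493 = 4.48610.
Ca per 12 O = 0.67140 × 4.48610 = 3.012.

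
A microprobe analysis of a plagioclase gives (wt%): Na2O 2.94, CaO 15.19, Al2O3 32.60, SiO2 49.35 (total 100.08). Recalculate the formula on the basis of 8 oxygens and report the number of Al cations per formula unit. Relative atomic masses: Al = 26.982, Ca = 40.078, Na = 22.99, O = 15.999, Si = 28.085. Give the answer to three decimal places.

Na2O: 2.94/61.979 = 0.04744 mol → 0.09488 mol Na, 0.04744 mol O.
CaO: 15.19/56.077 = 0.27088 mol → 0.27088 mol Ca, 0.27088 mol O.
Al2O3: 32.60/101.961 = 0.31973 mol → 0.63946 mol Al, 0.95919 mol O.
SiO2: 49.35/60.083 = 0.82136 mol → 0.82136 mol Si, 1.64272 mol O.
Total oxygen = 2.92023 mol. Normalization factor = 8/2.92023 = 2.73951.
Al per 8 O = 0.63946 × 2.73951 = 1.752.

1.752 Al apfu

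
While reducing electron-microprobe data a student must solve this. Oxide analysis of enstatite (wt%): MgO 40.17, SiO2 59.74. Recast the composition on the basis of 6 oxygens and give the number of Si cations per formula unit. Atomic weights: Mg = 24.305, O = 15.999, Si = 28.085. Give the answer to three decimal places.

MgO (M=40.304): mol = 0.99668; Mg = 0.99668, O = 0.99668.
SiO2 (M=60.083): mol = 0.99429; Si = 0.99429, O = 1.98858.
ΣO = 2.98526; factor = 6/ΣO = 2.00988.
Si apfu = 0.99429 × 2.00988 = 1.998.

1.998 Si apfu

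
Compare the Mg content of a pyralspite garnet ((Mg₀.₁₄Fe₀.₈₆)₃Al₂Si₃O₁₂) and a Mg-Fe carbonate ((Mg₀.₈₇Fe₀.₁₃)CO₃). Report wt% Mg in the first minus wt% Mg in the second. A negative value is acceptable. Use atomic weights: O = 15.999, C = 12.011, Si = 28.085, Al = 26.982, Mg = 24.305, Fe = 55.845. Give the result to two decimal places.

-21.81 percentage points

M((Mg₀.₁₄Fe₀.₈₆)₃Al₂Si₃O₁₂) = 484.495 g/mol, so wt% Mg = 10.208/484.495 × 100 = 2.11%.
M((Mg₀.₈₇Fe₀.₁₃)CO₃) = 88.413 g/mol, so wt% Mg = 21.145/88.413 × 100 = 23.92%.
2.11 − 23.92 = -21.81 pp.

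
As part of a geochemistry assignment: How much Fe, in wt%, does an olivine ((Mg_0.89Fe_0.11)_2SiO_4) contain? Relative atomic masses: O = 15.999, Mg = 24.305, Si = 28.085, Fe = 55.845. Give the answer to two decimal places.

8.32 wt%

Formula mass = 1.78*24.305 + 0.22*55.845 + 1*28.085 + 4*15.999 = 147.630 g/mol, of which 12.286 g is Fe.
So Fe makes up 12.286/147.630 = 0.0832 of the mass, i.e. 8.32%.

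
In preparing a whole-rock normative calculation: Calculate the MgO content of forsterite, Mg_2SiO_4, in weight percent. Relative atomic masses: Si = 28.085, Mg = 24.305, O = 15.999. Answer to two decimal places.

Formula mass = 140.691 g/mol.
2 Mg → 2.0000 mol MgO per formula unit; M(MgO) = 40.304, so MgO mass = 80.608 g.
80.608/140.691 × 100 = 57.29 wt%.

57.29 wt%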